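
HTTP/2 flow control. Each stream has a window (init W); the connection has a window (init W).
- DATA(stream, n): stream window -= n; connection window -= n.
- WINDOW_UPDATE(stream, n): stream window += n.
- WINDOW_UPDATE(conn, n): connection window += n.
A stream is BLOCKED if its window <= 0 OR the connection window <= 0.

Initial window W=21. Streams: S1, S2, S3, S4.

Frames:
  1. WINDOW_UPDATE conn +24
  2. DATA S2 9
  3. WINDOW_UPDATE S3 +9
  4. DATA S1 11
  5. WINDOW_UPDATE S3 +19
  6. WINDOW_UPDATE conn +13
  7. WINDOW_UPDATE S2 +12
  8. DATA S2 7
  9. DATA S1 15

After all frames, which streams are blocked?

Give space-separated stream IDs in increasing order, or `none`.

Answer: S1

Derivation:
Op 1: conn=45 S1=21 S2=21 S3=21 S4=21 blocked=[]
Op 2: conn=36 S1=21 S2=12 S3=21 S4=21 blocked=[]
Op 3: conn=36 S1=21 S2=12 S3=30 S4=21 blocked=[]
Op 4: conn=25 S1=10 S2=12 S3=30 S4=21 blocked=[]
Op 5: conn=25 S1=10 S2=12 S3=49 S4=21 blocked=[]
Op 6: conn=38 S1=10 S2=12 S3=49 S4=21 blocked=[]
Op 7: conn=38 S1=10 S2=24 S3=49 S4=21 blocked=[]
Op 8: conn=31 S1=10 S2=17 S3=49 S4=21 blocked=[]
Op 9: conn=16 S1=-5 S2=17 S3=49 S4=21 blocked=[1]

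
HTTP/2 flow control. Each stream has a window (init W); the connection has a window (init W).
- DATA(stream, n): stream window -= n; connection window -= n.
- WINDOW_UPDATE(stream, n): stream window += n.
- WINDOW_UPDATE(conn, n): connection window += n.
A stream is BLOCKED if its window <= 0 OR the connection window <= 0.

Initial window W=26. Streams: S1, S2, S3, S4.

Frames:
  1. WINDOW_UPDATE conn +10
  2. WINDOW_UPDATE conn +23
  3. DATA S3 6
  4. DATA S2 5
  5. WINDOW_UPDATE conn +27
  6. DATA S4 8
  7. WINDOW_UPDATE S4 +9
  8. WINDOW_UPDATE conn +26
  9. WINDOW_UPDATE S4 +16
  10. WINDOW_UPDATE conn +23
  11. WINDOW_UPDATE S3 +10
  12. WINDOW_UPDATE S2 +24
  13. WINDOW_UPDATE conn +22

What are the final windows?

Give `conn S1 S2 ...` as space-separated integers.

Answer: 138 26 45 30 43

Derivation:
Op 1: conn=36 S1=26 S2=26 S3=26 S4=26 blocked=[]
Op 2: conn=59 S1=26 S2=26 S3=26 S4=26 blocked=[]
Op 3: conn=53 S1=26 S2=26 S3=20 S4=26 blocked=[]
Op 4: conn=48 S1=26 S2=21 S3=20 S4=26 blocked=[]
Op 5: conn=75 S1=26 S2=21 S3=20 S4=26 blocked=[]
Op 6: conn=67 S1=26 S2=21 S3=20 S4=18 blocked=[]
Op 7: conn=67 S1=26 S2=21 S3=20 S4=27 blocked=[]
Op 8: conn=93 S1=26 S2=21 S3=20 S4=27 blocked=[]
Op 9: conn=93 S1=26 S2=21 S3=20 S4=43 blocked=[]
Op 10: conn=116 S1=26 S2=21 S3=20 S4=43 blocked=[]
Op 11: conn=116 S1=26 S2=21 S3=30 S4=43 blocked=[]
Op 12: conn=116 S1=26 S2=45 S3=30 S4=43 blocked=[]
Op 13: conn=138 S1=26 S2=45 S3=30 S4=43 blocked=[]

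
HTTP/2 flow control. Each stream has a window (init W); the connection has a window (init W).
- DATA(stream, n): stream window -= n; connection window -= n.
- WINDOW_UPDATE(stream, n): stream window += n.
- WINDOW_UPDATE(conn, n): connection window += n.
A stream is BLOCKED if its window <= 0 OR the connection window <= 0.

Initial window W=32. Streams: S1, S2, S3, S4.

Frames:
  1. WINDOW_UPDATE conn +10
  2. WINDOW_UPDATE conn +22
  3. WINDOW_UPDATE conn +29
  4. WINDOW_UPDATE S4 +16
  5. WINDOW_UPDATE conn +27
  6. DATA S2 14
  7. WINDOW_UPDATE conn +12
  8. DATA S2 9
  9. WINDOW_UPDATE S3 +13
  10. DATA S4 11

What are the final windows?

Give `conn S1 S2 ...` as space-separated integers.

Answer: 98 32 9 45 37

Derivation:
Op 1: conn=42 S1=32 S2=32 S3=32 S4=32 blocked=[]
Op 2: conn=64 S1=32 S2=32 S3=32 S4=32 blocked=[]
Op 3: conn=93 S1=32 S2=32 S3=32 S4=32 blocked=[]
Op 4: conn=93 S1=32 S2=32 S3=32 S4=48 blocked=[]
Op 5: conn=120 S1=32 S2=32 S3=32 S4=48 blocked=[]
Op 6: conn=106 S1=32 S2=18 S3=32 S4=48 blocked=[]
Op 7: conn=118 S1=32 S2=18 S3=32 S4=48 blocked=[]
Op 8: conn=109 S1=32 S2=9 S3=32 S4=48 blocked=[]
Op 9: conn=109 S1=32 S2=9 S3=45 S4=48 blocked=[]
Op 10: conn=98 S1=32 S2=9 S3=45 S4=37 blocked=[]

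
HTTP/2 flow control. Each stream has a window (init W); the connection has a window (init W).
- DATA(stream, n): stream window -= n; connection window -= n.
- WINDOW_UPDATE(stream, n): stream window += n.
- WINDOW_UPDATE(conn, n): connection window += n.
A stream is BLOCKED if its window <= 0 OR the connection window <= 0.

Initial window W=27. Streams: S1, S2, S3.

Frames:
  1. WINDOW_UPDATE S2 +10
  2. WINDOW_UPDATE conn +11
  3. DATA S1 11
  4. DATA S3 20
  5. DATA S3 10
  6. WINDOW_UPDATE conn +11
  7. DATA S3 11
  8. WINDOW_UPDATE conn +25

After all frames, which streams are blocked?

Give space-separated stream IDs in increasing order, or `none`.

Op 1: conn=27 S1=27 S2=37 S3=27 blocked=[]
Op 2: conn=38 S1=27 S2=37 S3=27 blocked=[]
Op 3: conn=27 S1=16 S2=37 S3=27 blocked=[]
Op 4: conn=7 S1=16 S2=37 S3=7 blocked=[]
Op 5: conn=-3 S1=16 S2=37 S3=-3 blocked=[1, 2, 3]
Op 6: conn=8 S1=16 S2=37 S3=-3 blocked=[3]
Op 7: conn=-3 S1=16 S2=37 S3=-14 blocked=[1, 2, 3]
Op 8: conn=22 S1=16 S2=37 S3=-14 blocked=[3]

Answer: S3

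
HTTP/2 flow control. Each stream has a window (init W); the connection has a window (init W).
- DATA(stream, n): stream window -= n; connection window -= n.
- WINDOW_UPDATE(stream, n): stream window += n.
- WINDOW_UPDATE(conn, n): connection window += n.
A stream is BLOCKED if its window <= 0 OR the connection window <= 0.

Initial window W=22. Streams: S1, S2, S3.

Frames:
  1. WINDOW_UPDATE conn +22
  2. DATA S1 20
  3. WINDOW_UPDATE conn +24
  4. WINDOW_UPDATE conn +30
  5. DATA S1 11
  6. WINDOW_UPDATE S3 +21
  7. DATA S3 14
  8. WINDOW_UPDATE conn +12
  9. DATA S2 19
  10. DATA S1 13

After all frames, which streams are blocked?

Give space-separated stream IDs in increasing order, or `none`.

Op 1: conn=44 S1=22 S2=22 S3=22 blocked=[]
Op 2: conn=24 S1=2 S2=22 S3=22 blocked=[]
Op 3: conn=48 S1=2 S2=22 S3=22 blocked=[]
Op 4: conn=78 S1=2 S2=22 S3=22 blocked=[]
Op 5: conn=67 S1=-9 S2=22 S3=22 blocked=[1]
Op 6: conn=67 S1=-9 S2=22 S3=43 blocked=[1]
Op 7: conn=53 S1=-9 S2=22 S3=29 blocked=[1]
Op 8: conn=65 S1=-9 S2=22 S3=29 blocked=[1]
Op 9: conn=46 S1=-9 S2=3 S3=29 blocked=[1]
Op 10: conn=33 S1=-22 S2=3 S3=29 blocked=[1]

Answer: S1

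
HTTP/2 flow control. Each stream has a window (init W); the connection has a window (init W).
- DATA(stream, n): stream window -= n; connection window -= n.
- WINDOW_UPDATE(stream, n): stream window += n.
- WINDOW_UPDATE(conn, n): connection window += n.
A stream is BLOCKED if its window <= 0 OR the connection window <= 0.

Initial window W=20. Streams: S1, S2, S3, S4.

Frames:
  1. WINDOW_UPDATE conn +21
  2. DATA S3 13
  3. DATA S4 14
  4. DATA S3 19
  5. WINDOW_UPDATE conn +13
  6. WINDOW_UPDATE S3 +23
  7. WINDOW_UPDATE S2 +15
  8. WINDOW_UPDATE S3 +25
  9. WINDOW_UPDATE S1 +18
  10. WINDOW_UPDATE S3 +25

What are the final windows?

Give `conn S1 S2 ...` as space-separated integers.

Op 1: conn=41 S1=20 S2=20 S3=20 S4=20 blocked=[]
Op 2: conn=28 S1=20 S2=20 S3=7 S4=20 blocked=[]
Op 3: conn=14 S1=20 S2=20 S3=7 S4=6 blocked=[]
Op 4: conn=-5 S1=20 S2=20 S3=-12 S4=6 blocked=[1, 2, 3, 4]
Op 5: conn=8 S1=20 S2=20 S3=-12 S4=6 blocked=[3]
Op 6: conn=8 S1=20 S2=20 S3=11 S4=6 blocked=[]
Op 7: conn=8 S1=20 S2=35 S3=11 S4=6 blocked=[]
Op 8: conn=8 S1=20 S2=35 S3=36 S4=6 blocked=[]
Op 9: conn=8 S1=38 S2=35 S3=36 S4=6 blocked=[]
Op 10: conn=8 S1=38 S2=35 S3=61 S4=6 blocked=[]

Answer: 8 38 35 61 6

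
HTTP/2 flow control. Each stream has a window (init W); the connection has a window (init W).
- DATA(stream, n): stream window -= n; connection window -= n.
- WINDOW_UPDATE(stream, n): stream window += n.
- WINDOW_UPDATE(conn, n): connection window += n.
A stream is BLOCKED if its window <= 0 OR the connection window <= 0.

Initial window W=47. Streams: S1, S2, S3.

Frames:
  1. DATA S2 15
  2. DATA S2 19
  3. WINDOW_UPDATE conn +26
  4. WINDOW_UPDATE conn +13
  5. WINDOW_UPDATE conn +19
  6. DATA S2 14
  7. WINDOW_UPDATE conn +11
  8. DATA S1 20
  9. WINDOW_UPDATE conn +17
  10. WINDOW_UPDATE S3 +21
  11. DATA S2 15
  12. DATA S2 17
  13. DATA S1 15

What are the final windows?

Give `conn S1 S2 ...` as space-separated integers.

Answer: 18 12 -33 68

Derivation:
Op 1: conn=32 S1=47 S2=32 S3=47 blocked=[]
Op 2: conn=13 S1=47 S2=13 S3=47 blocked=[]
Op 3: conn=39 S1=47 S2=13 S3=47 blocked=[]
Op 4: conn=52 S1=47 S2=13 S3=47 blocked=[]
Op 5: conn=71 S1=47 S2=13 S3=47 blocked=[]
Op 6: conn=57 S1=47 S2=-1 S3=47 blocked=[2]
Op 7: conn=68 S1=47 S2=-1 S3=47 blocked=[2]
Op 8: conn=48 S1=27 S2=-1 S3=47 blocked=[2]
Op 9: conn=65 S1=27 S2=-1 S3=47 blocked=[2]
Op 10: conn=65 S1=27 S2=-1 S3=68 blocked=[2]
Op 11: conn=50 S1=27 S2=-16 S3=68 blocked=[2]
Op 12: conn=33 S1=27 S2=-33 S3=68 blocked=[2]
Op 13: conn=18 S1=12 S2=-33 S3=68 blocked=[2]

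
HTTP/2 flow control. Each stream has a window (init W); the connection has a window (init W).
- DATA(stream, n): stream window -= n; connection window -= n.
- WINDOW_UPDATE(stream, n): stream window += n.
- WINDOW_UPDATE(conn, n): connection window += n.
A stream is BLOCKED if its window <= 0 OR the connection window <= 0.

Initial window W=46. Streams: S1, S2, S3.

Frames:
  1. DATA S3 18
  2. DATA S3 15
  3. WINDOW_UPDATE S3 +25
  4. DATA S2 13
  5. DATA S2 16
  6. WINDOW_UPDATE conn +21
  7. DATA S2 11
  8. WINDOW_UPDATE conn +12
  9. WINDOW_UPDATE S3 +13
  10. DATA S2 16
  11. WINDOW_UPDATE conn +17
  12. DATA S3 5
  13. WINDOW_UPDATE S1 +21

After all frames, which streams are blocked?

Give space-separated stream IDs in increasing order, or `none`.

Answer: S2

Derivation:
Op 1: conn=28 S1=46 S2=46 S3=28 blocked=[]
Op 2: conn=13 S1=46 S2=46 S3=13 blocked=[]
Op 3: conn=13 S1=46 S2=46 S3=38 blocked=[]
Op 4: conn=0 S1=46 S2=33 S3=38 blocked=[1, 2, 3]
Op 5: conn=-16 S1=46 S2=17 S3=38 blocked=[1, 2, 3]
Op 6: conn=5 S1=46 S2=17 S3=38 blocked=[]
Op 7: conn=-6 S1=46 S2=6 S3=38 blocked=[1, 2, 3]
Op 8: conn=6 S1=46 S2=6 S3=38 blocked=[]
Op 9: conn=6 S1=46 S2=6 S3=51 blocked=[]
Op 10: conn=-10 S1=46 S2=-10 S3=51 blocked=[1, 2, 3]
Op 11: conn=7 S1=46 S2=-10 S3=51 blocked=[2]
Op 12: conn=2 S1=46 S2=-10 S3=46 blocked=[2]
Op 13: conn=2 S1=67 S2=-10 S3=46 blocked=[2]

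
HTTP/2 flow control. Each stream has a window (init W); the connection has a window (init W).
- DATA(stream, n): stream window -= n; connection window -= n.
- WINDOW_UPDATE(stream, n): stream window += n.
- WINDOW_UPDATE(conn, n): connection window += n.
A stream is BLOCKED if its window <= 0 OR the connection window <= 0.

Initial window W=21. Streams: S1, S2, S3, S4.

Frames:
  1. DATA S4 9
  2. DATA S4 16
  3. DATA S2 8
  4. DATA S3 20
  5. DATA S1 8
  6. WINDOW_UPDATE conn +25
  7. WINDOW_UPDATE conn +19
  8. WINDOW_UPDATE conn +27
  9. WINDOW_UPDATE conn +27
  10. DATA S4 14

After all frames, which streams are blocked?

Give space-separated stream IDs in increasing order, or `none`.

Op 1: conn=12 S1=21 S2=21 S3=21 S4=12 blocked=[]
Op 2: conn=-4 S1=21 S2=21 S3=21 S4=-4 blocked=[1, 2, 3, 4]
Op 3: conn=-12 S1=21 S2=13 S3=21 S4=-4 blocked=[1, 2, 3, 4]
Op 4: conn=-32 S1=21 S2=13 S3=1 S4=-4 blocked=[1, 2, 3, 4]
Op 5: conn=-40 S1=13 S2=13 S3=1 S4=-4 blocked=[1, 2, 3, 4]
Op 6: conn=-15 S1=13 S2=13 S3=1 S4=-4 blocked=[1, 2, 3, 4]
Op 7: conn=4 S1=13 S2=13 S3=1 S4=-4 blocked=[4]
Op 8: conn=31 S1=13 S2=13 S3=1 S4=-4 blocked=[4]
Op 9: conn=58 S1=13 S2=13 S3=1 S4=-4 blocked=[4]
Op 10: conn=44 S1=13 S2=13 S3=1 S4=-18 blocked=[4]

Answer: S4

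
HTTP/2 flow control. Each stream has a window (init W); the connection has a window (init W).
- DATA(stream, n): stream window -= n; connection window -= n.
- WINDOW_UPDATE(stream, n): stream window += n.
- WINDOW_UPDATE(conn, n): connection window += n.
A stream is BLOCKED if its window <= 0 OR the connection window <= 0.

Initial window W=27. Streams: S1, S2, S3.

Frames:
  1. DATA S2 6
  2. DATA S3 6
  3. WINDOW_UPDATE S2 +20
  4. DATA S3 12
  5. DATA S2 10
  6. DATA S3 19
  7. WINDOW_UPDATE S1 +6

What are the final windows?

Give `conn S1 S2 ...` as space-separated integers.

Op 1: conn=21 S1=27 S2=21 S3=27 blocked=[]
Op 2: conn=15 S1=27 S2=21 S3=21 blocked=[]
Op 3: conn=15 S1=27 S2=41 S3=21 blocked=[]
Op 4: conn=3 S1=27 S2=41 S3=9 blocked=[]
Op 5: conn=-7 S1=27 S2=31 S3=9 blocked=[1, 2, 3]
Op 6: conn=-26 S1=27 S2=31 S3=-10 blocked=[1, 2, 3]
Op 7: conn=-26 S1=33 S2=31 S3=-10 blocked=[1, 2, 3]

Answer: -26 33 31 -10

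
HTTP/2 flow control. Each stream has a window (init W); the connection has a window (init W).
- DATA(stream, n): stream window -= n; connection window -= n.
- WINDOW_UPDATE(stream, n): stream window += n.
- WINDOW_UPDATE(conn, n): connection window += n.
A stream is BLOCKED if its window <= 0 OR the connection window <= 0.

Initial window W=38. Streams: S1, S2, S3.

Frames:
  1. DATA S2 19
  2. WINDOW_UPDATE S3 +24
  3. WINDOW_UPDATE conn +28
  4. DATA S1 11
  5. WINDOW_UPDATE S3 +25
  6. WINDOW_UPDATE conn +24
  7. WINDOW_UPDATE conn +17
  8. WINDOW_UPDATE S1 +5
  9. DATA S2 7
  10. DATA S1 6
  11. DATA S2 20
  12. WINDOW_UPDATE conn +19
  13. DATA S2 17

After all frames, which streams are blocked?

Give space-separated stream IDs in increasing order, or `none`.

Op 1: conn=19 S1=38 S2=19 S3=38 blocked=[]
Op 2: conn=19 S1=38 S2=19 S3=62 blocked=[]
Op 3: conn=47 S1=38 S2=19 S3=62 blocked=[]
Op 4: conn=36 S1=27 S2=19 S3=62 blocked=[]
Op 5: conn=36 S1=27 S2=19 S3=87 blocked=[]
Op 6: conn=60 S1=27 S2=19 S3=87 blocked=[]
Op 7: conn=77 S1=27 S2=19 S3=87 blocked=[]
Op 8: conn=77 S1=32 S2=19 S3=87 blocked=[]
Op 9: conn=70 S1=32 S2=12 S3=87 blocked=[]
Op 10: conn=64 S1=26 S2=12 S3=87 blocked=[]
Op 11: conn=44 S1=26 S2=-8 S3=87 blocked=[2]
Op 12: conn=63 S1=26 S2=-8 S3=87 blocked=[2]
Op 13: conn=46 S1=26 S2=-25 S3=87 blocked=[2]

Answer: S2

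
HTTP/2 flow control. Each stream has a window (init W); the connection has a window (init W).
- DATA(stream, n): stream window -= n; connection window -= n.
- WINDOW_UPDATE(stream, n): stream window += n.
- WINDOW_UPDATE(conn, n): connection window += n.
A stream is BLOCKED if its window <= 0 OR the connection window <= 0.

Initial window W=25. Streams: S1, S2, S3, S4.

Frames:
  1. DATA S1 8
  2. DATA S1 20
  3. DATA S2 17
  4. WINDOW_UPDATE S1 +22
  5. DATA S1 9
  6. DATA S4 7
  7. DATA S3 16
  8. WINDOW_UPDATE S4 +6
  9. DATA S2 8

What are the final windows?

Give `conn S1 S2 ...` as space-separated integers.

Answer: -60 10 0 9 24

Derivation:
Op 1: conn=17 S1=17 S2=25 S3=25 S4=25 blocked=[]
Op 2: conn=-3 S1=-3 S2=25 S3=25 S4=25 blocked=[1, 2, 3, 4]
Op 3: conn=-20 S1=-3 S2=8 S3=25 S4=25 blocked=[1, 2, 3, 4]
Op 4: conn=-20 S1=19 S2=8 S3=25 S4=25 blocked=[1, 2, 3, 4]
Op 5: conn=-29 S1=10 S2=8 S3=25 S4=25 blocked=[1, 2, 3, 4]
Op 6: conn=-36 S1=10 S2=8 S3=25 S4=18 blocked=[1, 2, 3, 4]
Op 7: conn=-52 S1=10 S2=8 S3=9 S4=18 blocked=[1, 2, 3, 4]
Op 8: conn=-52 S1=10 S2=8 S3=9 S4=24 blocked=[1, 2, 3, 4]
Op 9: conn=-60 S1=10 S2=0 S3=9 S4=24 blocked=[1, 2, 3, 4]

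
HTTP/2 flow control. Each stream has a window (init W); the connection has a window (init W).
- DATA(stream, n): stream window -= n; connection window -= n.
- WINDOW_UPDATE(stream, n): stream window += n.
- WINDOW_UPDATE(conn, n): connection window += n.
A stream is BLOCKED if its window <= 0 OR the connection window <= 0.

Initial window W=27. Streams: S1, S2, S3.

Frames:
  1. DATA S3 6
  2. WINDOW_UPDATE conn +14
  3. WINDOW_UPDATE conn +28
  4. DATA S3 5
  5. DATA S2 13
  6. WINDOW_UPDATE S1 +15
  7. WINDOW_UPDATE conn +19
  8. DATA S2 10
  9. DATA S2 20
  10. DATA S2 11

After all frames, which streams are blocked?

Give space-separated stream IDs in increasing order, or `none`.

Op 1: conn=21 S1=27 S2=27 S3=21 blocked=[]
Op 2: conn=35 S1=27 S2=27 S3=21 blocked=[]
Op 3: conn=63 S1=27 S2=27 S3=21 blocked=[]
Op 4: conn=58 S1=27 S2=27 S3=16 blocked=[]
Op 5: conn=45 S1=27 S2=14 S3=16 blocked=[]
Op 6: conn=45 S1=42 S2=14 S3=16 blocked=[]
Op 7: conn=64 S1=42 S2=14 S3=16 blocked=[]
Op 8: conn=54 S1=42 S2=4 S3=16 blocked=[]
Op 9: conn=34 S1=42 S2=-16 S3=16 blocked=[2]
Op 10: conn=23 S1=42 S2=-27 S3=16 blocked=[2]

Answer: S2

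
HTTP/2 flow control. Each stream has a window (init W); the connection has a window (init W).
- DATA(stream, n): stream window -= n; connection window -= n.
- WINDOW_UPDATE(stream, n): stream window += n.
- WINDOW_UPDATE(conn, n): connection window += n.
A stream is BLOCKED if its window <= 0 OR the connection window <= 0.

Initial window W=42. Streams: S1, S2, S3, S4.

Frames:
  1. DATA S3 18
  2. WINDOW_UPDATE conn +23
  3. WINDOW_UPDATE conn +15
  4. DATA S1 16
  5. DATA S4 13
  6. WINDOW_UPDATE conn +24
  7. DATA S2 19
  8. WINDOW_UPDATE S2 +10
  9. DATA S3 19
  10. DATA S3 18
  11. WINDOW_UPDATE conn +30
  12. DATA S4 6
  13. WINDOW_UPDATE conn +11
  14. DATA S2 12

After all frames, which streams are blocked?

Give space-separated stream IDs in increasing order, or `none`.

Answer: S3

Derivation:
Op 1: conn=24 S1=42 S2=42 S3=24 S4=42 blocked=[]
Op 2: conn=47 S1=42 S2=42 S3=24 S4=42 blocked=[]
Op 3: conn=62 S1=42 S2=42 S3=24 S4=42 blocked=[]
Op 4: conn=46 S1=26 S2=42 S3=24 S4=42 blocked=[]
Op 5: conn=33 S1=26 S2=42 S3=24 S4=29 blocked=[]
Op 6: conn=57 S1=26 S2=42 S3=24 S4=29 blocked=[]
Op 7: conn=38 S1=26 S2=23 S3=24 S4=29 blocked=[]
Op 8: conn=38 S1=26 S2=33 S3=24 S4=29 blocked=[]
Op 9: conn=19 S1=26 S2=33 S3=5 S4=29 blocked=[]
Op 10: conn=1 S1=26 S2=33 S3=-13 S4=29 blocked=[3]
Op 11: conn=31 S1=26 S2=33 S3=-13 S4=29 blocked=[3]
Op 12: conn=25 S1=26 S2=33 S3=-13 S4=23 blocked=[3]
Op 13: conn=36 S1=26 S2=33 S3=-13 S4=23 blocked=[3]
Op 14: conn=24 S1=26 S2=21 S3=-13 S4=23 blocked=[3]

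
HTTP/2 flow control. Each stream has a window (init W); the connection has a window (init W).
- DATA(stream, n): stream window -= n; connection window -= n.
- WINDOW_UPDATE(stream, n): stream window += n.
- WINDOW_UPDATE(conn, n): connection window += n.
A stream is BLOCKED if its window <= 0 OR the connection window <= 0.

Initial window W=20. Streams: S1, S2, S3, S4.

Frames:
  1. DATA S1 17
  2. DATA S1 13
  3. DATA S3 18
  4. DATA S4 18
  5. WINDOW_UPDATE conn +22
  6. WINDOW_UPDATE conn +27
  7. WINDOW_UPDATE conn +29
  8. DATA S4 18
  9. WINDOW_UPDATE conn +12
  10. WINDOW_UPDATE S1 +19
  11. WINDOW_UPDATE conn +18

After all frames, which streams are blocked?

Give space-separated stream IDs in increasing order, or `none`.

Answer: S4

Derivation:
Op 1: conn=3 S1=3 S2=20 S3=20 S4=20 blocked=[]
Op 2: conn=-10 S1=-10 S2=20 S3=20 S4=20 blocked=[1, 2, 3, 4]
Op 3: conn=-28 S1=-10 S2=20 S3=2 S4=20 blocked=[1, 2, 3, 4]
Op 4: conn=-46 S1=-10 S2=20 S3=2 S4=2 blocked=[1, 2, 3, 4]
Op 5: conn=-24 S1=-10 S2=20 S3=2 S4=2 blocked=[1, 2, 3, 4]
Op 6: conn=3 S1=-10 S2=20 S3=2 S4=2 blocked=[1]
Op 7: conn=32 S1=-10 S2=20 S3=2 S4=2 blocked=[1]
Op 8: conn=14 S1=-10 S2=20 S3=2 S4=-16 blocked=[1, 4]
Op 9: conn=26 S1=-10 S2=20 S3=2 S4=-16 blocked=[1, 4]
Op 10: conn=26 S1=9 S2=20 S3=2 S4=-16 blocked=[4]
Op 11: conn=44 S1=9 S2=20 S3=2 S4=-16 blocked=[4]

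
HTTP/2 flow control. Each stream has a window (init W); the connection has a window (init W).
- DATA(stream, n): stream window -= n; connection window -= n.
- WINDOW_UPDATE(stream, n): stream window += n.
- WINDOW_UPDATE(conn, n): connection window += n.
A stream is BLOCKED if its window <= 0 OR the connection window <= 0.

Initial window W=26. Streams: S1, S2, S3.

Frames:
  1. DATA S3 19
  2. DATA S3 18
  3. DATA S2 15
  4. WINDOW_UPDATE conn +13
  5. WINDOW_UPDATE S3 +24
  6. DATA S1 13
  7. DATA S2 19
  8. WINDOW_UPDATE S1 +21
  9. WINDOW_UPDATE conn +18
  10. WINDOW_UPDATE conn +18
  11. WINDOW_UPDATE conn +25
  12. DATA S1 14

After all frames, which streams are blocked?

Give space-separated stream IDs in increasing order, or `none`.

Op 1: conn=7 S1=26 S2=26 S3=7 blocked=[]
Op 2: conn=-11 S1=26 S2=26 S3=-11 blocked=[1, 2, 3]
Op 3: conn=-26 S1=26 S2=11 S3=-11 blocked=[1, 2, 3]
Op 4: conn=-13 S1=26 S2=11 S3=-11 blocked=[1, 2, 3]
Op 5: conn=-13 S1=26 S2=11 S3=13 blocked=[1, 2, 3]
Op 6: conn=-26 S1=13 S2=11 S3=13 blocked=[1, 2, 3]
Op 7: conn=-45 S1=13 S2=-8 S3=13 blocked=[1, 2, 3]
Op 8: conn=-45 S1=34 S2=-8 S3=13 blocked=[1, 2, 3]
Op 9: conn=-27 S1=34 S2=-8 S3=13 blocked=[1, 2, 3]
Op 10: conn=-9 S1=34 S2=-8 S3=13 blocked=[1, 2, 3]
Op 11: conn=16 S1=34 S2=-8 S3=13 blocked=[2]
Op 12: conn=2 S1=20 S2=-8 S3=13 blocked=[2]

Answer: S2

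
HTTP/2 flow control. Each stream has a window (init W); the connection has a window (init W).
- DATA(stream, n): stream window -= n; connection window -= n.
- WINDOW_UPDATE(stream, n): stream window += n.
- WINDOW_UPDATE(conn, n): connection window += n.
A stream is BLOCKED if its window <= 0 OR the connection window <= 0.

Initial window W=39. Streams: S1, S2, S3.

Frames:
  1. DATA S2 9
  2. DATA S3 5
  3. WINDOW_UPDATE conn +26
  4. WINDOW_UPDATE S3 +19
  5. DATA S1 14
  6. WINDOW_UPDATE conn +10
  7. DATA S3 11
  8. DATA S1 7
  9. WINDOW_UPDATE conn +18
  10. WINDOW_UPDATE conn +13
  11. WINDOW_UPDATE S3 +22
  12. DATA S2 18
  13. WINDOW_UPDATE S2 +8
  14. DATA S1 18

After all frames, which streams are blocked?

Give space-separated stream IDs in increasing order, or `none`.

Op 1: conn=30 S1=39 S2=30 S3=39 blocked=[]
Op 2: conn=25 S1=39 S2=30 S3=34 blocked=[]
Op 3: conn=51 S1=39 S2=30 S3=34 blocked=[]
Op 4: conn=51 S1=39 S2=30 S3=53 blocked=[]
Op 5: conn=37 S1=25 S2=30 S3=53 blocked=[]
Op 6: conn=47 S1=25 S2=30 S3=53 blocked=[]
Op 7: conn=36 S1=25 S2=30 S3=42 blocked=[]
Op 8: conn=29 S1=18 S2=30 S3=42 blocked=[]
Op 9: conn=47 S1=18 S2=30 S3=42 blocked=[]
Op 10: conn=60 S1=18 S2=30 S3=42 blocked=[]
Op 11: conn=60 S1=18 S2=30 S3=64 blocked=[]
Op 12: conn=42 S1=18 S2=12 S3=64 blocked=[]
Op 13: conn=42 S1=18 S2=20 S3=64 blocked=[]
Op 14: conn=24 S1=0 S2=20 S3=64 blocked=[1]

Answer: S1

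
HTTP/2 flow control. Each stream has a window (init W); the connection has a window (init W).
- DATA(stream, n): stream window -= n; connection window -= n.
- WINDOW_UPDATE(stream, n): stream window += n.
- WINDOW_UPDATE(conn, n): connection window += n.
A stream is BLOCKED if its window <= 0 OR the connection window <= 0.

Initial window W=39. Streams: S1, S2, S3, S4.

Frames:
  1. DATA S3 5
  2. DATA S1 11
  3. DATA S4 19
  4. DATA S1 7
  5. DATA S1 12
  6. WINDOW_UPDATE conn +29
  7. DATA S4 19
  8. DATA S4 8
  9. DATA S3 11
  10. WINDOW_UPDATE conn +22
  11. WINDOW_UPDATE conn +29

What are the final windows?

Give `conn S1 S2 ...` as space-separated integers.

Op 1: conn=34 S1=39 S2=39 S3=34 S4=39 blocked=[]
Op 2: conn=23 S1=28 S2=39 S3=34 S4=39 blocked=[]
Op 3: conn=4 S1=28 S2=39 S3=34 S4=20 blocked=[]
Op 4: conn=-3 S1=21 S2=39 S3=34 S4=20 blocked=[1, 2, 3, 4]
Op 5: conn=-15 S1=9 S2=39 S3=34 S4=20 blocked=[1, 2, 3, 4]
Op 6: conn=14 S1=9 S2=39 S3=34 S4=20 blocked=[]
Op 7: conn=-5 S1=9 S2=39 S3=34 S4=1 blocked=[1, 2, 3, 4]
Op 8: conn=-13 S1=9 S2=39 S3=34 S4=-7 blocked=[1, 2, 3, 4]
Op 9: conn=-24 S1=9 S2=39 S3=23 S4=-7 blocked=[1, 2, 3, 4]
Op 10: conn=-2 S1=9 S2=39 S3=23 S4=-7 blocked=[1, 2, 3, 4]
Op 11: conn=27 S1=9 S2=39 S3=23 S4=-7 blocked=[4]

Answer: 27 9 39 23 -7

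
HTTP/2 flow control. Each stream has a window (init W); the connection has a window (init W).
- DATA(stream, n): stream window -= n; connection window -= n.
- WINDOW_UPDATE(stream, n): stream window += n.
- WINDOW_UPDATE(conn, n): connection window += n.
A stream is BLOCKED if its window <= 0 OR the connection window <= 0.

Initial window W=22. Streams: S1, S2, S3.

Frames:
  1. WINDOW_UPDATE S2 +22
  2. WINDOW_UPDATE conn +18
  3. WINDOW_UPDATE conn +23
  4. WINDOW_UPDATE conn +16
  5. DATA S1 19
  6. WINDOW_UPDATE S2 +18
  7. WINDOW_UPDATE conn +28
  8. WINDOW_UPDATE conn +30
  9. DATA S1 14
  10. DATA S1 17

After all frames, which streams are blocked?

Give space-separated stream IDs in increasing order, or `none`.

Answer: S1

Derivation:
Op 1: conn=22 S1=22 S2=44 S3=22 blocked=[]
Op 2: conn=40 S1=22 S2=44 S3=22 blocked=[]
Op 3: conn=63 S1=22 S2=44 S3=22 blocked=[]
Op 4: conn=79 S1=22 S2=44 S3=22 blocked=[]
Op 5: conn=60 S1=3 S2=44 S3=22 blocked=[]
Op 6: conn=60 S1=3 S2=62 S3=22 blocked=[]
Op 7: conn=88 S1=3 S2=62 S3=22 blocked=[]
Op 8: conn=118 S1=3 S2=62 S3=22 blocked=[]
Op 9: conn=104 S1=-11 S2=62 S3=22 blocked=[1]
Op 10: conn=87 S1=-28 S2=62 S3=22 blocked=[1]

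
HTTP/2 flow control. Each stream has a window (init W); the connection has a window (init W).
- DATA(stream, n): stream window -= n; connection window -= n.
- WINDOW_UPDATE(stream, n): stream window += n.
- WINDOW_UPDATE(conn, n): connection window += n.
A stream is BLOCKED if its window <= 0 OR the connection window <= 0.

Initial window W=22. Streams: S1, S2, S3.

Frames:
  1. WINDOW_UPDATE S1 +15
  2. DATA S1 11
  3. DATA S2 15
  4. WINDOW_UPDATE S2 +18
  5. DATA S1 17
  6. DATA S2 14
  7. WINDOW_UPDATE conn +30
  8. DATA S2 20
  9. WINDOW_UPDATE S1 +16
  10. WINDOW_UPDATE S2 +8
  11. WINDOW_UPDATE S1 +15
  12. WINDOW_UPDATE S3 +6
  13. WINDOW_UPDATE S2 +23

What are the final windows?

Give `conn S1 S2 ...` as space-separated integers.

Op 1: conn=22 S1=37 S2=22 S3=22 blocked=[]
Op 2: conn=11 S1=26 S2=22 S3=22 blocked=[]
Op 3: conn=-4 S1=26 S2=7 S3=22 blocked=[1, 2, 3]
Op 4: conn=-4 S1=26 S2=25 S3=22 blocked=[1, 2, 3]
Op 5: conn=-21 S1=9 S2=25 S3=22 blocked=[1, 2, 3]
Op 6: conn=-35 S1=9 S2=11 S3=22 blocked=[1, 2, 3]
Op 7: conn=-5 S1=9 S2=11 S3=22 blocked=[1, 2, 3]
Op 8: conn=-25 S1=9 S2=-9 S3=22 blocked=[1, 2, 3]
Op 9: conn=-25 S1=25 S2=-9 S3=22 blocked=[1, 2, 3]
Op 10: conn=-25 S1=25 S2=-1 S3=22 blocked=[1, 2, 3]
Op 11: conn=-25 S1=40 S2=-1 S3=22 blocked=[1, 2, 3]
Op 12: conn=-25 S1=40 S2=-1 S3=28 blocked=[1, 2, 3]
Op 13: conn=-25 S1=40 S2=22 S3=28 blocked=[1, 2, 3]

Answer: -25 40 22 28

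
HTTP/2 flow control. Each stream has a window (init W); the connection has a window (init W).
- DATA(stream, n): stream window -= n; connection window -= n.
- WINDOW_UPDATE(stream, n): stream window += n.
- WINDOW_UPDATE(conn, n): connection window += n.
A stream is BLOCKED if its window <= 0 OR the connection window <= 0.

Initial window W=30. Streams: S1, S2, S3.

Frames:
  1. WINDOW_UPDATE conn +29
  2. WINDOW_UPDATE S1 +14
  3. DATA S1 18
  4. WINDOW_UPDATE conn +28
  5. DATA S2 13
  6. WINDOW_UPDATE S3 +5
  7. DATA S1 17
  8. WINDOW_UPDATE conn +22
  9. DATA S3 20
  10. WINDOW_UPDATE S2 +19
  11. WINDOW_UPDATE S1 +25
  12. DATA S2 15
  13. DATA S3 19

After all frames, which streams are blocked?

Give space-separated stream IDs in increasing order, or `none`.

Answer: S3

Derivation:
Op 1: conn=59 S1=30 S2=30 S3=30 blocked=[]
Op 2: conn=59 S1=44 S2=30 S3=30 blocked=[]
Op 3: conn=41 S1=26 S2=30 S3=30 blocked=[]
Op 4: conn=69 S1=26 S2=30 S3=30 blocked=[]
Op 5: conn=56 S1=26 S2=17 S3=30 blocked=[]
Op 6: conn=56 S1=26 S2=17 S3=35 blocked=[]
Op 7: conn=39 S1=9 S2=17 S3=35 blocked=[]
Op 8: conn=61 S1=9 S2=17 S3=35 blocked=[]
Op 9: conn=41 S1=9 S2=17 S3=15 blocked=[]
Op 10: conn=41 S1=9 S2=36 S3=15 blocked=[]
Op 11: conn=41 S1=34 S2=36 S3=15 blocked=[]
Op 12: conn=26 S1=34 S2=21 S3=15 blocked=[]
Op 13: conn=7 S1=34 S2=21 S3=-4 blocked=[3]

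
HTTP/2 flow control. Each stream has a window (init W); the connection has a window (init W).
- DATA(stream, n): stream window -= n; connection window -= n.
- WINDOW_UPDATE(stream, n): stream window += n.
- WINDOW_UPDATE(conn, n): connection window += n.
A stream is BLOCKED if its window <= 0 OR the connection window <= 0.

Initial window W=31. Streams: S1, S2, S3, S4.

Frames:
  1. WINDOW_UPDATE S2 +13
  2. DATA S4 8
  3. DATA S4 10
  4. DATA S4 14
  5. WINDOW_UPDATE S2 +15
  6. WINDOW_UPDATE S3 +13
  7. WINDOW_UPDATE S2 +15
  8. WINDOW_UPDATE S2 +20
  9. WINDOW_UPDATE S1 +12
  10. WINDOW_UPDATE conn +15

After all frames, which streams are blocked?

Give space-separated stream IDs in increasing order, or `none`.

Answer: S4

Derivation:
Op 1: conn=31 S1=31 S2=44 S3=31 S4=31 blocked=[]
Op 2: conn=23 S1=31 S2=44 S3=31 S4=23 blocked=[]
Op 3: conn=13 S1=31 S2=44 S3=31 S4=13 blocked=[]
Op 4: conn=-1 S1=31 S2=44 S3=31 S4=-1 blocked=[1, 2, 3, 4]
Op 5: conn=-1 S1=31 S2=59 S3=31 S4=-1 blocked=[1, 2, 3, 4]
Op 6: conn=-1 S1=31 S2=59 S3=44 S4=-1 blocked=[1, 2, 3, 4]
Op 7: conn=-1 S1=31 S2=74 S3=44 S4=-1 blocked=[1, 2, 3, 4]
Op 8: conn=-1 S1=31 S2=94 S3=44 S4=-1 blocked=[1, 2, 3, 4]
Op 9: conn=-1 S1=43 S2=94 S3=44 S4=-1 blocked=[1, 2, 3, 4]
Op 10: conn=14 S1=43 S2=94 S3=44 S4=-1 blocked=[4]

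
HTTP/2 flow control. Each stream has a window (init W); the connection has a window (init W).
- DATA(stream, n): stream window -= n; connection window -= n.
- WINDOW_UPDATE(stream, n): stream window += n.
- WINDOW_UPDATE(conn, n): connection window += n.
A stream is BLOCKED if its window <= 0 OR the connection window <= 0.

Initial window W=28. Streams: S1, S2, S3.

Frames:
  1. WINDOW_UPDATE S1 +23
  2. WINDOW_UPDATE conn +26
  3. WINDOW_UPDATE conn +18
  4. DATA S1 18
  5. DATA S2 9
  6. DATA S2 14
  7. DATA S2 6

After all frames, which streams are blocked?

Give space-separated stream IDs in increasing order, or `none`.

Op 1: conn=28 S1=51 S2=28 S3=28 blocked=[]
Op 2: conn=54 S1=51 S2=28 S3=28 blocked=[]
Op 3: conn=72 S1=51 S2=28 S3=28 blocked=[]
Op 4: conn=54 S1=33 S2=28 S3=28 blocked=[]
Op 5: conn=45 S1=33 S2=19 S3=28 blocked=[]
Op 6: conn=31 S1=33 S2=5 S3=28 blocked=[]
Op 7: conn=25 S1=33 S2=-1 S3=28 blocked=[2]

Answer: S2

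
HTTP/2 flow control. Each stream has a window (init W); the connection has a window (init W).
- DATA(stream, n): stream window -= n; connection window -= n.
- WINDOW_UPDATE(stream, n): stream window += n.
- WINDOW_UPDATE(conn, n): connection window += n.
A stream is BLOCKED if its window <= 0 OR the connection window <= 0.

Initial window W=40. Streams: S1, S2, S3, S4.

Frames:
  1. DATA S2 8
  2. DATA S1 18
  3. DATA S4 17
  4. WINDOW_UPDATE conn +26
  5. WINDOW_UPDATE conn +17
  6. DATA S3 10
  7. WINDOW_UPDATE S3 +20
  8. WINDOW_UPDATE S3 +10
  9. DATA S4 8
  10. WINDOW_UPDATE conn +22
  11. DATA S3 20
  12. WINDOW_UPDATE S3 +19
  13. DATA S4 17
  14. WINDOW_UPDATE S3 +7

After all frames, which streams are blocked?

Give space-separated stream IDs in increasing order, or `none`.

Op 1: conn=32 S1=40 S2=32 S3=40 S4=40 blocked=[]
Op 2: conn=14 S1=22 S2=32 S3=40 S4=40 blocked=[]
Op 3: conn=-3 S1=22 S2=32 S3=40 S4=23 blocked=[1, 2, 3, 4]
Op 4: conn=23 S1=22 S2=32 S3=40 S4=23 blocked=[]
Op 5: conn=40 S1=22 S2=32 S3=40 S4=23 blocked=[]
Op 6: conn=30 S1=22 S2=32 S3=30 S4=23 blocked=[]
Op 7: conn=30 S1=22 S2=32 S3=50 S4=23 blocked=[]
Op 8: conn=30 S1=22 S2=32 S3=60 S4=23 blocked=[]
Op 9: conn=22 S1=22 S2=32 S3=60 S4=15 blocked=[]
Op 10: conn=44 S1=22 S2=32 S3=60 S4=15 blocked=[]
Op 11: conn=24 S1=22 S2=32 S3=40 S4=15 blocked=[]
Op 12: conn=24 S1=22 S2=32 S3=59 S4=15 blocked=[]
Op 13: conn=7 S1=22 S2=32 S3=59 S4=-2 blocked=[4]
Op 14: conn=7 S1=22 S2=32 S3=66 S4=-2 blocked=[4]

Answer: S4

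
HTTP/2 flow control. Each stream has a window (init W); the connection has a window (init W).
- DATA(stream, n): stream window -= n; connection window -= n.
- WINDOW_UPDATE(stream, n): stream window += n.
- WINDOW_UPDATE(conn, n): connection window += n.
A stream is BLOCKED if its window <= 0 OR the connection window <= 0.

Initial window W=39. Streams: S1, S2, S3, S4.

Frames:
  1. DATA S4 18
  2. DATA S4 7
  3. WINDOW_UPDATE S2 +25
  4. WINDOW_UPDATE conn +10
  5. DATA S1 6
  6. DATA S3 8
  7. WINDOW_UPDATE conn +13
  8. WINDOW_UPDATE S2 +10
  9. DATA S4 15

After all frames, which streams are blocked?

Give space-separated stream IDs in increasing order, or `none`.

Answer: S4

Derivation:
Op 1: conn=21 S1=39 S2=39 S3=39 S4=21 blocked=[]
Op 2: conn=14 S1=39 S2=39 S3=39 S4=14 blocked=[]
Op 3: conn=14 S1=39 S2=64 S3=39 S4=14 blocked=[]
Op 4: conn=24 S1=39 S2=64 S3=39 S4=14 blocked=[]
Op 5: conn=18 S1=33 S2=64 S3=39 S4=14 blocked=[]
Op 6: conn=10 S1=33 S2=64 S3=31 S4=14 blocked=[]
Op 7: conn=23 S1=33 S2=64 S3=31 S4=14 blocked=[]
Op 8: conn=23 S1=33 S2=74 S3=31 S4=14 blocked=[]
Op 9: conn=8 S1=33 S2=74 S3=31 S4=-1 blocked=[4]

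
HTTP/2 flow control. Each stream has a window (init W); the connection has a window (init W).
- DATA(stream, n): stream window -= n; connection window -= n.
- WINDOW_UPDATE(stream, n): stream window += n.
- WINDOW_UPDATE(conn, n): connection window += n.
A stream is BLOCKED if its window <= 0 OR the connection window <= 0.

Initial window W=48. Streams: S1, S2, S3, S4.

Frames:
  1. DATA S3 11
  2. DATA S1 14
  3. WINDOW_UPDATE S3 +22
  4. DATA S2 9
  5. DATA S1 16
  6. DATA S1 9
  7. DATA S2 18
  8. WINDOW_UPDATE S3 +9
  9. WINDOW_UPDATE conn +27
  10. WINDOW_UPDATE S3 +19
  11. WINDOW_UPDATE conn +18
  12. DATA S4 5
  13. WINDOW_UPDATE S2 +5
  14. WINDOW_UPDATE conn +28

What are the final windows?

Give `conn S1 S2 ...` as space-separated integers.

Answer: 39 9 26 87 43

Derivation:
Op 1: conn=37 S1=48 S2=48 S3=37 S4=48 blocked=[]
Op 2: conn=23 S1=34 S2=48 S3=37 S4=48 blocked=[]
Op 3: conn=23 S1=34 S2=48 S3=59 S4=48 blocked=[]
Op 4: conn=14 S1=34 S2=39 S3=59 S4=48 blocked=[]
Op 5: conn=-2 S1=18 S2=39 S3=59 S4=48 blocked=[1, 2, 3, 4]
Op 6: conn=-11 S1=9 S2=39 S3=59 S4=48 blocked=[1, 2, 3, 4]
Op 7: conn=-29 S1=9 S2=21 S3=59 S4=48 blocked=[1, 2, 3, 4]
Op 8: conn=-29 S1=9 S2=21 S3=68 S4=48 blocked=[1, 2, 3, 4]
Op 9: conn=-2 S1=9 S2=21 S3=68 S4=48 blocked=[1, 2, 3, 4]
Op 10: conn=-2 S1=9 S2=21 S3=87 S4=48 blocked=[1, 2, 3, 4]
Op 11: conn=16 S1=9 S2=21 S3=87 S4=48 blocked=[]
Op 12: conn=11 S1=9 S2=21 S3=87 S4=43 blocked=[]
Op 13: conn=11 S1=9 S2=26 S3=87 S4=43 blocked=[]
Op 14: conn=39 S1=9 S2=26 S3=87 S4=43 blocked=[]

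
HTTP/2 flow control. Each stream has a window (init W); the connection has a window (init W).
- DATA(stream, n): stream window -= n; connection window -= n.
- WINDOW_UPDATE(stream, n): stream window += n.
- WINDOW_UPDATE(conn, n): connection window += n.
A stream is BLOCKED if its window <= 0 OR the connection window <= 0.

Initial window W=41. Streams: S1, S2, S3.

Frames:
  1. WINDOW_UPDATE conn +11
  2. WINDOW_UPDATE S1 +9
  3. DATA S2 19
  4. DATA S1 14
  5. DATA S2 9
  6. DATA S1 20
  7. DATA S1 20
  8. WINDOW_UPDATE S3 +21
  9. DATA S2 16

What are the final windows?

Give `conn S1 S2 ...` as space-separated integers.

Answer: -46 -4 -3 62

Derivation:
Op 1: conn=52 S1=41 S2=41 S3=41 blocked=[]
Op 2: conn=52 S1=50 S2=41 S3=41 blocked=[]
Op 3: conn=33 S1=50 S2=22 S3=41 blocked=[]
Op 4: conn=19 S1=36 S2=22 S3=41 blocked=[]
Op 5: conn=10 S1=36 S2=13 S3=41 blocked=[]
Op 6: conn=-10 S1=16 S2=13 S3=41 blocked=[1, 2, 3]
Op 7: conn=-30 S1=-4 S2=13 S3=41 blocked=[1, 2, 3]
Op 8: conn=-30 S1=-4 S2=13 S3=62 blocked=[1, 2, 3]
Op 9: conn=-46 S1=-4 S2=-3 S3=62 blocked=[1, 2, 3]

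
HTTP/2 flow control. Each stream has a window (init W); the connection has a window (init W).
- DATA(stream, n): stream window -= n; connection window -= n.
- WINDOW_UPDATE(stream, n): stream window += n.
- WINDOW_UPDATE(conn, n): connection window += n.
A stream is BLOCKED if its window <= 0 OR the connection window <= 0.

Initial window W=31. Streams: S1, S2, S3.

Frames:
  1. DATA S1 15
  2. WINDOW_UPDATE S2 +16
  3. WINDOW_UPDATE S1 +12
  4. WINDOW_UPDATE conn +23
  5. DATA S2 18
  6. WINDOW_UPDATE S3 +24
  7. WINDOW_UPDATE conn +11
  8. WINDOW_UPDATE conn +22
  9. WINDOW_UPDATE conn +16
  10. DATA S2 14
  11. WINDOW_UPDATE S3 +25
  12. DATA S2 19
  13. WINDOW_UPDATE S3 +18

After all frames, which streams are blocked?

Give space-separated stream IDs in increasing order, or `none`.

Op 1: conn=16 S1=16 S2=31 S3=31 blocked=[]
Op 2: conn=16 S1=16 S2=47 S3=31 blocked=[]
Op 3: conn=16 S1=28 S2=47 S3=31 blocked=[]
Op 4: conn=39 S1=28 S2=47 S3=31 blocked=[]
Op 5: conn=21 S1=28 S2=29 S3=31 blocked=[]
Op 6: conn=21 S1=28 S2=29 S3=55 blocked=[]
Op 7: conn=32 S1=28 S2=29 S3=55 blocked=[]
Op 8: conn=54 S1=28 S2=29 S3=55 blocked=[]
Op 9: conn=70 S1=28 S2=29 S3=55 blocked=[]
Op 10: conn=56 S1=28 S2=15 S3=55 blocked=[]
Op 11: conn=56 S1=28 S2=15 S3=80 blocked=[]
Op 12: conn=37 S1=28 S2=-4 S3=80 blocked=[2]
Op 13: conn=37 S1=28 S2=-4 S3=98 blocked=[2]

Answer: S2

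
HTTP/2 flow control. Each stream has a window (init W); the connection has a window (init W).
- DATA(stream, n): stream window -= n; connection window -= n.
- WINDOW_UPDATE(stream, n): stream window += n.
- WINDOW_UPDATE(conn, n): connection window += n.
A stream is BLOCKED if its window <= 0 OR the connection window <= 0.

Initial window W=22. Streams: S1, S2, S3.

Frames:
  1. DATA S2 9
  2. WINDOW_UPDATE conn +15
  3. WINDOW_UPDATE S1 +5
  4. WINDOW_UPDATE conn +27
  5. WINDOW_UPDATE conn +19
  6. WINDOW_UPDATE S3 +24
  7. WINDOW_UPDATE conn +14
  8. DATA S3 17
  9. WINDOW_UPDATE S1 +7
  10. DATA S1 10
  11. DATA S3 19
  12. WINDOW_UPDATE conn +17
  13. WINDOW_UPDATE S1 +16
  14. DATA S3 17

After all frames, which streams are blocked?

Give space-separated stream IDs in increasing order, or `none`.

Answer: S3

Derivation:
Op 1: conn=13 S1=22 S2=13 S3=22 blocked=[]
Op 2: conn=28 S1=22 S2=13 S3=22 blocked=[]
Op 3: conn=28 S1=27 S2=13 S3=22 blocked=[]
Op 4: conn=55 S1=27 S2=13 S3=22 blocked=[]
Op 5: conn=74 S1=27 S2=13 S3=22 blocked=[]
Op 6: conn=74 S1=27 S2=13 S3=46 blocked=[]
Op 7: conn=88 S1=27 S2=13 S3=46 blocked=[]
Op 8: conn=71 S1=27 S2=13 S3=29 blocked=[]
Op 9: conn=71 S1=34 S2=13 S3=29 blocked=[]
Op 10: conn=61 S1=24 S2=13 S3=29 blocked=[]
Op 11: conn=42 S1=24 S2=13 S3=10 blocked=[]
Op 12: conn=59 S1=24 S2=13 S3=10 blocked=[]
Op 13: conn=59 S1=40 S2=13 S3=10 blocked=[]
Op 14: conn=42 S1=40 S2=13 S3=-7 blocked=[3]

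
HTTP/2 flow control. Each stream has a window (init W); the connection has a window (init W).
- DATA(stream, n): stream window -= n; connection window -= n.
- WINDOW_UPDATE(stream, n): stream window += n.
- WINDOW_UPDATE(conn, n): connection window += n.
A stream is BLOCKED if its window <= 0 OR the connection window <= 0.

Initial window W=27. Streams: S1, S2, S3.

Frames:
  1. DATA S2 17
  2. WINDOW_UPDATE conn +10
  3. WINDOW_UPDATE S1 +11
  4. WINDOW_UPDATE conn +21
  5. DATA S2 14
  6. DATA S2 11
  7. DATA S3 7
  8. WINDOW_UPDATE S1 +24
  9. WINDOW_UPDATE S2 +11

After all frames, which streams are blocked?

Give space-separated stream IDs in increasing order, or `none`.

Op 1: conn=10 S1=27 S2=10 S3=27 blocked=[]
Op 2: conn=20 S1=27 S2=10 S3=27 blocked=[]
Op 3: conn=20 S1=38 S2=10 S3=27 blocked=[]
Op 4: conn=41 S1=38 S2=10 S3=27 blocked=[]
Op 5: conn=27 S1=38 S2=-4 S3=27 blocked=[2]
Op 6: conn=16 S1=38 S2=-15 S3=27 blocked=[2]
Op 7: conn=9 S1=38 S2=-15 S3=20 blocked=[2]
Op 8: conn=9 S1=62 S2=-15 S3=20 blocked=[2]
Op 9: conn=9 S1=62 S2=-4 S3=20 blocked=[2]

Answer: S2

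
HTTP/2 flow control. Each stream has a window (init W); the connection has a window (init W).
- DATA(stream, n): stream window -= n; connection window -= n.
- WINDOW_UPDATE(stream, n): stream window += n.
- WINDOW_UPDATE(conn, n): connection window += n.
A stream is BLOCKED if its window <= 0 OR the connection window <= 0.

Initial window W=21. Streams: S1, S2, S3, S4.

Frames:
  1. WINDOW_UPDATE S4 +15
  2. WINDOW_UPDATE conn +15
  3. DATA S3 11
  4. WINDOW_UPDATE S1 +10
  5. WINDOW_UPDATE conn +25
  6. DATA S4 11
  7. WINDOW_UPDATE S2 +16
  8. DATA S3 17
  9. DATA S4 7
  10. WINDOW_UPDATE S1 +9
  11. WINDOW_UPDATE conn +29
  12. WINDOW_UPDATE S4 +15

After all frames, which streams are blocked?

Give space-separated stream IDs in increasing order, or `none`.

Answer: S3

Derivation:
Op 1: conn=21 S1=21 S2=21 S3=21 S4=36 blocked=[]
Op 2: conn=36 S1=21 S2=21 S3=21 S4=36 blocked=[]
Op 3: conn=25 S1=21 S2=21 S3=10 S4=36 blocked=[]
Op 4: conn=25 S1=31 S2=21 S3=10 S4=36 blocked=[]
Op 5: conn=50 S1=31 S2=21 S3=10 S4=36 blocked=[]
Op 6: conn=39 S1=31 S2=21 S3=10 S4=25 blocked=[]
Op 7: conn=39 S1=31 S2=37 S3=10 S4=25 blocked=[]
Op 8: conn=22 S1=31 S2=37 S3=-7 S4=25 blocked=[3]
Op 9: conn=15 S1=31 S2=37 S3=-7 S4=18 blocked=[3]
Op 10: conn=15 S1=40 S2=37 S3=-7 S4=18 blocked=[3]
Op 11: conn=44 S1=40 S2=37 S3=-7 S4=18 blocked=[3]
Op 12: conn=44 S1=40 S2=37 S3=-7 S4=33 blocked=[3]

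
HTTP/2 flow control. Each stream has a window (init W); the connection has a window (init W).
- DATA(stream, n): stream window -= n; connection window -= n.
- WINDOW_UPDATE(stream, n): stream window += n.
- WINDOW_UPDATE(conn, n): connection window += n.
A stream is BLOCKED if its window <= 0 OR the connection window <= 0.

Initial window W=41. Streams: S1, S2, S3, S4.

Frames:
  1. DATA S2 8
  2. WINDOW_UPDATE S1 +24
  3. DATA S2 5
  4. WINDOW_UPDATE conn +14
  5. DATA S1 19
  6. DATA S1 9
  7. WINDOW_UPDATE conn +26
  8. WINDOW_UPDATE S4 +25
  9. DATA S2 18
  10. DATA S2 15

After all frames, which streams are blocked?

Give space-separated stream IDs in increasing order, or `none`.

Answer: S2

Derivation:
Op 1: conn=33 S1=41 S2=33 S3=41 S4=41 blocked=[]
Op 2: conn=33 S1=65 S2=33 S3=41 S4=41 blocked=[]
Op 3: conn=28 S1=65 S2=28 S3=41 S4=41 blocked=[]
Op 4: conn=42 S1=65 S2=28 S3=41 S4=41 blocked=[]
Op 5: conn=23 S1=46 S2=28 S3=41 S4=41 blocked=[]
Op 6: conn=14 S1=37 S2=28 S3=41 S4=41 blocked=[]
Op 7: conn=40 S1=37 S2=28 S3=41 S4=41 blocked=[]
Op 8: conn=40 S1=37 S2=28 S3=41 S4=66 blocked=[]
Op 9: conn=22 S1=37 S2=10 S3=41 S4=66 blocked=[]
Op 10: conn=7 S1=37 S2=-5 S3=41 S4=66 blocked=[2]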